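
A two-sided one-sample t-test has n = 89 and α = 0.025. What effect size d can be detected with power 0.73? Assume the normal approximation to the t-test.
d ≈ 0.30

Minimum detectable effect (one-sample t-test, normal approximation):
d = (z_{α/2} + z_β) / √n
d = (2.241 + 0.613) / √89
d = 2.854 / 9.434
d ≈ 0.30

By Cohen's convention (0.2 small / 0.5 medium / 0.8 large): small effect.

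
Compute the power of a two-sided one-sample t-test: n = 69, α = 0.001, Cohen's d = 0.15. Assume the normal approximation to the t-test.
Power ≈ 0.02

Power calculation (one-sample t-test, normal approximation):
z_β = d · √n - z_{α/2}
z_β = 0.15 · √69 - 3.291
z_β = 0.15 · 8.307 - 3.291
z_β = -2.045

Power = Φ(z_β) = Φ(-2.045) ≈ 0.020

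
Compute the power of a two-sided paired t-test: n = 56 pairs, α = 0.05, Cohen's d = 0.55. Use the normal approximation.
Power ≈ 0.98

Power calculation (paired t-test, normal approximation):
z_β = d · √n - z_{α/2}
z_β = 0.55 · √56 - 1.960
z_β = 0.55 · 7.483 - 1.960
z_β = 2.156

Power = Φ(z_β) = Φ(2.156) ≈ 0.984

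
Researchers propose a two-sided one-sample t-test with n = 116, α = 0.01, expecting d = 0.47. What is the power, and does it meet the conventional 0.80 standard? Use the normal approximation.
Power ≈ 0.99; the study is adequately powered (power ≥ 0.80)

Power calculation (one-sample t-test, normal approximation):
z_β = d · √n - z_{α/2}
z_β = 0.47 · √116 - 2.576
z_β = 0.47 · 10.770 - 2.576
z_β = 2.486

Power = Φ(z_β) = Φ(2.486) ≈ 0.994

Effect size d = 0.47 is small by Cohen's convention (0.2/0.5/0.8).

Threshold: power ≥ 0.80 is conventionally adequate.
Power ≈ 0.99 → the study is adequately powered (power ≥ 0.80).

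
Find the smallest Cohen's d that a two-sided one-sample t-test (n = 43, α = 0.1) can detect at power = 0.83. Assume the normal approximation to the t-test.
d ≈ 0.40

Minimum detectable effect (one-sample t-test, normal approximation):
d = (z_{α/2} + z_β) / √n
d = (1.645 + 0.954) / √43
d = 2.599 / 6.557
d ≈ 0.40

By Cohen's convention (0.2 small / 0.5 medium / 0.8 large): small effect.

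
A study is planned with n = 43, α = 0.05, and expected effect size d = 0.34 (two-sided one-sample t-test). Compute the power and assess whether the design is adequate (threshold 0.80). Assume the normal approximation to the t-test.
Power ≈ 0.61; the study is underpowered (power < 0.80)

Power calculation (one-sample t-test, normal approximation):
z_β = d · √n - z_{α/2}
z_β = 0.34 · √43 - 1.960
z_β = 0.34 · 6.557 - 1.960
z_β = 0.270

Power = Φ(z_β) = Φ(0.270) ≈ 0.606

Effect size d = 0.34 is small by Cohen's convention (0.2/0.5/0.8).

Threshold: power ≥ 0.80 is conventionally adequate.
Power ≈ 0.61 → the study is underpowered (power < 0.80).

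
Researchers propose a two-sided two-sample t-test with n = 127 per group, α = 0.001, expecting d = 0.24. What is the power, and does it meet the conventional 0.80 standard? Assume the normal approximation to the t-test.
Power ≈ 0.08; the study is underpowered (power < 0.80)

Power calculation (two-sample t-test, normal approximation):
z_β = d · √(n/2) - z_{α/2}
z_β = 0.24 · √(127/2) - 3.291
z_β = 0.24 · 7.969 - 3.291
z_β = -1.378

Power = Φ(z_β) = Φ(-1.378) ≈ 0.084

Effect size d = 0.24 is small by Cohen's convention (0.2/0.5/0.8).

Threshold: power ≥ 0.80 is conventionally adequate.
Power ≈ 0.08 → the study is underpowered (power < 0.80).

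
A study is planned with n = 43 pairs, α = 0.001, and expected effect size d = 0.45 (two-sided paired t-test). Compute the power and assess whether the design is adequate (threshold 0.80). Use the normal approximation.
Power ≈ 0.37; the study is underpowered (power < 0.80)

Power calculation (paired t-test, normal approximation):
z_β = d · √n - z_{α/2}
z_β = 0.45 · √43 - 3.291
z_β = 0.45 · 6.557 - 3.291
z_β = -0.340

Power = Φ(z_β) = Φ(-0.340) ≈ 0.367

Effect size d = 0.45 is small by Cohen's convention (0.2/0.5/0.8).

Threshold: power ≥ 0.80 is conventionally adequate.
Power ≈ 0.37 → the study is underpowered (power < 0.80).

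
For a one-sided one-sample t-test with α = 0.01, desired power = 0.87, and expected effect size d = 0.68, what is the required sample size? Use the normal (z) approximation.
n = 26

Sample size formula (one-sample t-test, normal approximation):
n = ((z_α + z_β) / d)²

z_α = 2.326 (for α = 0.01, one-sided)
z_β = 1.126 (for power = 0.87)
d = 0.68

n = ((2.326 + 1.126) / 0.68)²
n = (5.076)²
n ≈ 25.77
Round up to the next whole number: n = 26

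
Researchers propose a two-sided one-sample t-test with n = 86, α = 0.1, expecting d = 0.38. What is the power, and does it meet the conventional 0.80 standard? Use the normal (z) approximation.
Power ≈ 0.97; the study is adequately powered (power ≥ 0.80)

Power calculation (one-sample t-test, normal approximation):
z_β = d · √n - z_{α/2}
z_β = 0.38 · √86 - 1.645
z_β = 0.38 · 9.274 - 1.645
z_β = 1.879

Power = Φ(z_β) = Φ(1.879) ≈ 0.970

Effect size d = 0.38 is small by Cohen's convention (0.2/0.5/0.8).

Threshold: power ≥ 0.80 is conventionally adequate.
Power ≈ 0.97 → the study is adequately powered (power ≥ 0.80).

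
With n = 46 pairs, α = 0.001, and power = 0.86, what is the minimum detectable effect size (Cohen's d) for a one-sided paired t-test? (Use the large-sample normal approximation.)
d ≈ 0.61

Minimum detectable effect (paired t-test, normal approximation):
d = (z_α + z_β) / √n
d = (3.090 + 1.080) / √46
d = 4.171 / 6.782
d ≈ 0.61

By Cohen's convention (0.2 small / 0.5 medium / 0.8 large): medium effect.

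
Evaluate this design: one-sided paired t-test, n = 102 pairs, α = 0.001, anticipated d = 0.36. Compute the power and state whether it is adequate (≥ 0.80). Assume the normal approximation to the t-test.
Power ≈ 0.71; the study is underpowered (power < 0.80)

Power calculation (paired t-test, normal approximation):
z_β = d · √n - z_α
z_β = 0.36 · √102 - 3.090
z_β = 0.36 · 10.100 - 3.090
z_β = 0.546

Power = Φ(z_β) = Φ(0.546) ≈ 0.707

Effect size d = 0.36 is small by Cohen's convention (0.2/0.5/0.8).

Threshold: power ≥ 0.80 is conventionally adequate.
Power ≈ 0.71 → the study is underpowered (power < 0.80).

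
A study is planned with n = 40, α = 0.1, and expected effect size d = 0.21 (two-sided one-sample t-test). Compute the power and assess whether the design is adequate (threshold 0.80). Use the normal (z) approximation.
Power ≈ 0.38; the study is underpowered (power < 0.80)

Power calculation (one-sample t-test, normal approximation):
z_β = d · √n - z_{α/2}
z_β = 0.21 · √40 - 1.645
z_β = 0.21 · 6.325 - 1.645
z_β = -0.317

Power = Φ(z_β) = Φ(-0.317) ≈ 0.376

Effect size d = 0.21 is small by Cohen's convention (0.2/0.5/0.8).

Threshold: power ≥ 0.80 is conventionally adequate.
Power ≈ 0.38 → the study is underpowered (power < 0.80).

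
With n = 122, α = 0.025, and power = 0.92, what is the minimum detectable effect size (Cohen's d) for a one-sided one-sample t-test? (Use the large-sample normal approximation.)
d ≈ 0.30

Minimum detectable effect (one-sample t-test, normal approximation):
d = (z_α + z_β) / √n
d = (1.960 + 1.405) / √122
d = 3.365 / 11.045
d ≈ 0.30

By Cohen's convention (0.2 small / 0.5 medium / 0.8 large): small effect.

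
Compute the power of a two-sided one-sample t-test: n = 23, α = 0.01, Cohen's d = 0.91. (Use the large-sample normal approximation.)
Power ≈ 0.96

Power calculation (one-sample t-test, normal approximation):
z_β = d · √n - z_{α/2}
z_β = 0.91 · √23 - 2.576
z_β = 0.91 · 4.796 - 2.576
z_β = 1.788

Power = Φ(z_β) = Φ(1.788) ≈ 0.963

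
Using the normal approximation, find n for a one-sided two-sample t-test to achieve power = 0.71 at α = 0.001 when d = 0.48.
n = 116 per group

Sample size formula (two-sample t-test, normal approximation):
n = 2 · ((z_α + z_β) / d)²

z_α = 3.090 (for α = 0.001, one-sided)
z_β = 0.553 (for power = 0.71)
d = 0.48

n = 2 · ((3.090 + 0.553) / 0.48)²
n = 2 · (7.590)²
n ≈ 115.22
Round up to the next whole number: n = 116 per group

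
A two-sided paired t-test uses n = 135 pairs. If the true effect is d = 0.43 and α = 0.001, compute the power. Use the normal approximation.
Power ≈ 0.96

Power calculation (paired t-test, normal approximation):
z_β = d · √n - z_{α/2}
z_β = 0.43 · √135 - 3.291
z_β = 0.43 · 11.619 - 3.291
z_β = 1.706

Power = Φ(z_β) = Φ(1.706) ≈ 0.956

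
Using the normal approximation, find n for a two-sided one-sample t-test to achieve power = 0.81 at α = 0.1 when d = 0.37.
n = 47

Sample size formula (one-sample t-test, normal approximation):
n = ((z_{α/2} + z_β) / d)²

z_{α/2} = 1.645 (for α = 0.1, two-sided)
z_β = 0.878 (for power = 0.81)
d = 0.37

n = ((1.645 + 0.878) / 0.37)²
n = (6.819)²
n ≈ 46.50
Round up to the next whole number: n = 47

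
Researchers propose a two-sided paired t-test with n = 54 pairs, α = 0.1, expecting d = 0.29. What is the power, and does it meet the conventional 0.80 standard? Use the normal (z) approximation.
Power ≈ 0.69; the study is underpowered (power < 0.80)

Power calculation (paired t-test, normal approximation):
z_β = d · √n - z_{α/2}
z_β = 0.29 · √54 - 1.645
z_β = 0.29 · 7.348 - 1.645
z_β = 0.486

Power = Φ(z_β) = Φ(0.486) ≈ 0.687

Effect size d = 0.29 is small by Cohen's convention (0.2/0.5/0.8).

Threshold: power ≥ 0.80 is conventionally adequate.
Power ≈ 0.69 → the study is underpowered (power < 0.80).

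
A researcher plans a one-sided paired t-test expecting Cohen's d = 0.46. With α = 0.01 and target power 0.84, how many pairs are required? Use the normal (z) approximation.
n = 53 pairs

Sample size formula (paired t-test, normal approximation):
n = ((z_α + z_β) / d)²

z_α = 2.326 (for α = 0.01, one-sided)
z_β = 0.994 (for power = 0.84)
d = 0.46

n = ((2.326 + 0.994) / 0.46)²
n = (7.217)²
n ≈ 52.09
Round up to the next whole number: n = 53 pairs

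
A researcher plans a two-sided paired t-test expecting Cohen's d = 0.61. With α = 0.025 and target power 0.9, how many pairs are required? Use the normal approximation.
n = 34 pairs

Sample size formula (paired t-test, normal approximation):
n = ((z_{α/2} + z_β) / d)²

z_{α/2} = 2.241 (for α = 0.025, two-sided)
z_β = 1.282 (for power = 0.9)
d = 0.61

n = ((2.241 + 1.282) / 0.61)²
n = (5.775)²
n ≈ 33.35
Round up to the next whole number: n = 34 pairs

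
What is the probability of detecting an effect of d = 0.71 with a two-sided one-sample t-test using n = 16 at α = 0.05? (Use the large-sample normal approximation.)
Power ≈ 0.81

Power calculation (one-sample t-test, normal approximation):
z_β = d · √n - z_{α/2}
z_β = 0.71 · √16 - 1.960
z_β = 0.71 · 4.000 - 1.960
z_β = 0.880

Power = Φ(z_β) = Φ(0.880) ≈ 0.811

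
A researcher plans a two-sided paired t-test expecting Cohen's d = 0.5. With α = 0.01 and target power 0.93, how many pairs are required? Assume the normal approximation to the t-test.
n = 66 pairs

Sample size formula (paired t-test, normal approximation):
n = ((z_{α/2} + z_β) / d)²

z_{α/2} = 2.576 (for α = 0.01, two-sided)
z_β = 1.476 (for power = 0.93)
d = 0.5

n = ((2.576 + 1.476) / 0.5)²
n = (8.104)²
n ≈ 65.67
Round up to the next whole number: n = 66 pairs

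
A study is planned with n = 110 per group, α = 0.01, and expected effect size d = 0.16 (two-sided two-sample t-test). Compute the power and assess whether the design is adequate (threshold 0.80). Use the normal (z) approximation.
Power ≈ 0.08; the study is underpowered (power < 0.80)

Power calculation (two-sample t-test, normal approximation):
z_β = d · √(n/2) - z_{α/2}
z_β = 0.16 · √(110/2) - 2.576
z_β = 0.16 · 7.416 - 2.576
z_β = -1.389

Power = Φ(z_β) = Φ(-1.389) ≈ 0.082

Effect size d = 0.16 is very small by Cohen's convention (0.2/0.5/0.8).

Threshold: power ≥ 0.80 is conventionally adequate.
Power ≈ 0.08 → the study is underpowered (power < 0.80).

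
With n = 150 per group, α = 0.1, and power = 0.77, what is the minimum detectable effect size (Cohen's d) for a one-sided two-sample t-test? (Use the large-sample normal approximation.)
d ≈ 0.23

Minimum detectable effect (two-sample t-test, normal approximation):
d = (z_α + z_β) / √(n/2)
d = (1.282 + 0.739) / √(150/2)
d = 2.020 / 8.660
d ≈ 0.23

By Cohen's convention (0.2 small / 0.5 medium / 0.8 large): small effect.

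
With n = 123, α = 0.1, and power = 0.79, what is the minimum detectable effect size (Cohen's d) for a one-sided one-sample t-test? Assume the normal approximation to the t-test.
d ≈ 0.19

Minimum detectable effect (one-sample t-test, normal approximation):
d = (z_α + z_β) / √n
d = (1.282 + 0.806) / √123
d = 2.088 / 11.091
d ≈ 0.19

By Cohen's convention (0.2 small / 0.5 medium / 0.8 large): very small effect.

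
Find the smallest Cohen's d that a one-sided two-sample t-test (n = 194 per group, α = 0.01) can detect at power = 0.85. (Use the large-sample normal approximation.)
d ≈ 0.34

Minimum detectable effect (two-sample t-test, normal approximation):
d = (z_α + z_β) / √(n/2)
d = (2.326 + 1.036) / √(194/2)
d = 3.363 / 9.849
d ≈ 0.34

By Cohen's convention (0.2 small / 0.5 medium / 0.8 large): small effect.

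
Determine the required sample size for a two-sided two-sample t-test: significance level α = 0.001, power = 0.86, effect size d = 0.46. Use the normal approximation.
n = 181 per group

Sample size formula (two-sample t-test, normal approximation):
n = 2 · ((z_{α/2} + z_β) / d)²

z_{α/2} = 3.291 (for α = 0.001, two-sided)
z_β = 1.080 (for power = 0.86)
d = 0.46

n = 2 · ((3.291 + 1.080) / 0.46)²
n = 2 · (9.502)²
n ≈ 180.58
Round up to the next whole number: n = 181 per group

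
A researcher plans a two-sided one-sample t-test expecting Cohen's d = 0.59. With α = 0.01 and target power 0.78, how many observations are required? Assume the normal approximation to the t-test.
n = 33

Sample size formula (one-sample t-test, normal approximation):
n = ((z_{α/2} + z_β) / d)²

z_{α/2} = 2.576 (for α = 0.01, two-sided)
z_β = 0.772 (for power = 0.78)
d = 0.59

n = ((2.576 + 0.772) / 0.59)²
n = (5.675)²
n ≈ 32.21
Round up to the next whole number: n = 33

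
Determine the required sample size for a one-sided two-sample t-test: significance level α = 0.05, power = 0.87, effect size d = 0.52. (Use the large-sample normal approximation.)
n = 57 per group

Sample size formula (two-sample t-test, normal approximation):
n = 2 · ((z_α + z_β) / d)²

z_α = 1.645 (for α = 0.05, one-sided)
z_β = 1.126 (for power = 0.87)
d = 0.52

n = 2 · ((1.645 + 1.126) / 0.52)²
n = 2 · (5.329)²
n ≈ 56.80
Round up to the next whole number: n = 57 per group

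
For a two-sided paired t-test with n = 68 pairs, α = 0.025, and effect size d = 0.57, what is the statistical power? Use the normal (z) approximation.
Power ≈ 0.99

Power calculation (paired t-test, normal approximation):
z_β = d · √n - z_{α/2}
z_β = 0.57 · √68 - 2.241
z_β = 0.57 · 8.246 - 2.241
z_β = 2.459

Power = Φ(z_β) = Φ(2.459) ≈ 0.993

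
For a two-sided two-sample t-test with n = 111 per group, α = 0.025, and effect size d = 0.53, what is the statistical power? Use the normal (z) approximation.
Power ≈ 0.96

Power calculation (two-sample t-test, normal approximation):
z_β = d · √(n/2) - z_{α/2}
z_β = 0.53 · √(111/2) - 2.241
z_β = 0.53 · 7.450 - 2.241
z_β = 1.707

Power = Φ(z_β) = Φ(1.707) ≈ 0.956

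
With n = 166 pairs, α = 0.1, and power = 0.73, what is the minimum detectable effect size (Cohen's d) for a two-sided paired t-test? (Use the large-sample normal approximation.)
d ≈ 0.18

Minimum detectable effect (paired t-test, normal approximation):
d = (z_{α/2} + z_β) / √n
d = (1.645 + 0.613) / √166
d = 2.258 / 12.884
d ≈ 0.18

By Cohen's convention (0.2 small / 0.5 medium / 0.8 large): very small effect.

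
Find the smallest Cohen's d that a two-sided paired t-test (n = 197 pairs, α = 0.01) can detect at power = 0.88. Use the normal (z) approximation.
d ≈ 0.27

Minimum detectable effect (paired t-test, normal approximation):
d = (z_{α/2} + z_β) / √n
d = (2.576 + 1.175) / √197
d = 3.751 / 14.036
d ≈ 0.27

By Cohen's convention (0.2 small / 0.5 medium / 0.8 large): small effect.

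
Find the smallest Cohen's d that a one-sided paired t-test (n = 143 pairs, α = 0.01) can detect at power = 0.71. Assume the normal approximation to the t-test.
d ≈ 0.24

Minimum detectable effect (paired t-test, normal approximation):
d = (z_α + z_β) / √n
d = (2.326 + 0.553) / √143
d = 2.880 / 11.958
d ≈ 0.24

By Cohen's convention (0.2 small / 0.5 medium / 0.8 large): small effect.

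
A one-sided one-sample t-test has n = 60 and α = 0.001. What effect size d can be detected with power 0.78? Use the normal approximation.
d ≈ 0.50

Minimum detectable effect (one-sample t-test, normal approximation):
d = (z_α + z_β) / √n
d = (3.090 + 0.772) / √60
d = 3.862 / 7.746
d ≈ 0.50

By Cohen's convention (0.2 small / 0.5 medium / 0.8 large): medium effect.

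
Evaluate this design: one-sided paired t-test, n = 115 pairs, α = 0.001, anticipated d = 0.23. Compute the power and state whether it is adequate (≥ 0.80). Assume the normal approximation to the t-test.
Power ≈ 0.27; the study is underpowered (power < 0.80)

Power calculation (paired t-test, normal approximation):
z_β = d · √n - z_α
z_β = 0.23 · √115 - 3.090
z_β = 0.23 · 10.724 - 3.090
z_β = -0.624

Power = Φ(z_β) = Φ(-0.624) ≈ 0.266

Effect size d = 0.23 is small by Cohen's convention (0.2/0.5/0.8).

Threshold: power ≥ 0.80 is conventionally adequate.
Power ≈ 0.27 → the study is underpowered (power < 0.80).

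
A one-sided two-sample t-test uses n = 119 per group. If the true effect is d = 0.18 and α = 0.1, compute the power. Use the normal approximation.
Power ≈ 0.54

Power calculation (two-sample t-test, normal approximation):
z_β = d · √(n/2) - z_α
z_β = 0.18 · √(119/2) - 1.282
z_β = 0.18 · 7.714 - 1.282
z_β = 0.107

Power = Φ(z_β) = Φ(0.107) ≈ 0.543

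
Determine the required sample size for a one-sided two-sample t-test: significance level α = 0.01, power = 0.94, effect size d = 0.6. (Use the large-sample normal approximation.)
n = 84 per group

Sample size formula (two-sample t-test, normal approximation):
n = 2 · ((z_α + z_β) / d)²

z_α = 2.326 (for α = 0.01, one-sided)
z_β = 1.555 (for power = 0.94)
d = 0.6

n = 2 · ((2.326 + 1.555) / 0.6)²
n = 2 · (6.468)²
n ≈ 83.67
Round up to the next whole number: n = 84 per group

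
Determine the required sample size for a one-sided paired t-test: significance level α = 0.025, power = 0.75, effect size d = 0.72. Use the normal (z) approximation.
n = 14 pairs

Sample size formula (paired t-test, normal approximation):
n = ((z_α + z_β) / d)²

z_α = 1.960 (for α = 0.025, one-sided)
z_β = 0.674 (for power = 0.75)
d = 0.72

n = ((1.960 + 0.674) / 0.72)²
n = (3.658)²
n ≈ 13.38
Round up to the next whole number: n = 14 pairs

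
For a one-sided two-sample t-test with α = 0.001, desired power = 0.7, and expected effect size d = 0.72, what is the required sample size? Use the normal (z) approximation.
n = 51 per group

Sample size formula (two-sample t-test, normal approximation):
n = 2 · ((z_α + z_β) / d)²

z_α = 3.090 (for α = 0.001, one-sided)
z_β = 0.524 (for power = 0.7)
d = 0.72

n = 2 · ((3.090 + 0.524) / 0.72)²
n = 2 · (5.019)²
n ≈ 50.38
Round up to the next whole number: n = 51 per group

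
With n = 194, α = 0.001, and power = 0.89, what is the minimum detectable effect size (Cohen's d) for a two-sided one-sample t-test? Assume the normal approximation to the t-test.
d ≈ 0.32

Minimum detectable effect (one-sample t-test, normal approximation):
d = (z_{α/2} + z_β) / √n
d = (3.291 + 1.227) / √194
d = 4.517 / 13.928
d ≈ 0.32

By Cohen's convention (0.2 small / 0.5 medium / 0.8 large): small effect.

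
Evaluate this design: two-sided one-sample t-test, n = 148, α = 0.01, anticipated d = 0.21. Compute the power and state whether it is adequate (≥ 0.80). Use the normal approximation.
Power ≈ 0.49; the study is underpowered (power < 0.80)

Power calculation (one-sample t-test, normal approximation):
z_β = d · √n - z_{α/2}
z_β = 0.21 · √148 - 2.576
z_β = 0.21 · 12.166 - 2.576
z_β = -0.021

Power = Φ(z_β) = Φ(-0.021) ≈ 0.492

Effect size d = 0.21 is small by Cohen's convention (0.2/0.5/0.8).

Threshold: power ≥ 0.80 is conventionally adequate.
Power ≈ 0.49 → the study is underpowered (power < 0.80).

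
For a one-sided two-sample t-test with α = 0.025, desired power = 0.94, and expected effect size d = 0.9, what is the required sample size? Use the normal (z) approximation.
n = 31 per group

Sample size formula (two-sample t-test, normal approximation):
n = 2 · ((z_α + z_β) / d)²

z_α = 1.960 (for α = 0.025, one-sided)
z_β = 1.555 (for power = 0.94)
d = 0.9

n = 2 · ((1.960 + 1.555) / 0.9)²
n = 2 · (3.906)²
n ≈ 30.51
Round up to the next whole number: n = 31 per group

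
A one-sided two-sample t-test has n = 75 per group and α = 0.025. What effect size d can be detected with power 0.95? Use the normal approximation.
d ≈ 0.59

Minimum detectable effect (two-sample t-test, normal approximation):
d = (z_α + z_β) / √(n/2)
d = (1.960 + 1.645) / √(75/2)
d = 3.605 / 6.124
d ≈ 0.59

By Cohen's convention (0.2 small / 0.5 medium / 0.8 large): medium effect.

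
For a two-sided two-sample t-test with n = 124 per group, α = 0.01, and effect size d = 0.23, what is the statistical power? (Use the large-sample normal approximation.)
Power ≈ 0.22

Power calculation (two-sample t-test, normal approximation):
z_β = d · √(n/2) - z_{α/2}
z_β = 0.23 · √(124/2) - 2.576
z_β = 0.23 · 7.874 - 2.576
z_β = -0.765

Power = Φ(z_β) = Φ(-0.765) ≈ 0.222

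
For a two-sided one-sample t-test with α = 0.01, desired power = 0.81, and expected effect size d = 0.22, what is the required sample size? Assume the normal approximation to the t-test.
n = 247

Sample size formula (one-sample t-test, normal approximation):
n = ((z_{α/2} + z_β) / d)²

z_{α/2} = 2.576 (for α = 0.01, two-sided)
z_β = 0.878 (for power = 0.81)
d = 0.22

n = ((2.576 + 0.878) / 0.22)²
n = (15.700)²
n ≈ 246.49
Round up to the next whole number: n = 247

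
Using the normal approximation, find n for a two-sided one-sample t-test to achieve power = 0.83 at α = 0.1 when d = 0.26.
n = 100

Sample size formula (one-sample t-test, normal approximation):
n = ((z_{α/2} + z_β) / d)²

z_{α/2} = 1.645 (for α = 0.1, two-sided)
z_β = 0.954 (for power = 0.83)
d = 0.26

n = ((1.645 + 0.954) / 0.26)²
n = (9.996)²
n ≈ 99.92
Round up to the next whole number: n = 100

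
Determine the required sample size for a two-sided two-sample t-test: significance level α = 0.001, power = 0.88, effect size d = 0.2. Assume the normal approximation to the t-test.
n = 998 per group

Sample size formula (two-sample t-test, normal approximation):
n = 2 · ((z_{α/2} + z_β) / d)²

z_{α/2} = 3.291 (for α = 0.001, two-sided)
z_β = 1.175 (for power = 0.88)
d = 0.2

n = 2 · ((3.291 + 1.175) / 0.2)²
n = 2 · (22.330)²
n ≈ 997.26
Round up to the next whole number: n = 998 per group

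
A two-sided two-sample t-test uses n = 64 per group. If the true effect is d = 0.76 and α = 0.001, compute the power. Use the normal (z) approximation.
Power ≈ 0.84

Power calculation (two-sample t-test, normal approximation):
z_β = d · √(n/2) - z_{α/2}
z_β = 0.76 · √(64/2) - 3.291
z_β = 0.76 · 5.657 - 3.291
z_β = 1.009

Power = Φ(z_β) = Φ(1.009) ≈ 0.843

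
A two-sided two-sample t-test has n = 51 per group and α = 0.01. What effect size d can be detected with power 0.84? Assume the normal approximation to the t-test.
d ≈ 0.71

Minimum detectable effect (two-sample t-test, normal approximation):
d = (z_{α/2} + z_β) / √(n/2)
d = (2.576 + 0.994) / √(51/2)
d = 3.570 / 5.050
d ≈ 0.71

By Cohen's convention (0.2 small / 0.5 medium / 0.8 large): medium effect.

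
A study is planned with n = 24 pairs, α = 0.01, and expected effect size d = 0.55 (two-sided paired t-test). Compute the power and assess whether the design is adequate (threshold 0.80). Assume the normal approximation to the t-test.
Power ≈ 0.55; the study is underpowered (power < 0.80)

Power calculation (paired t-test, normal approximation):
z_β = d · √n - z_{α/2}
z_β = 0.55 · √24 - 2.576
z_β = 0.55 · 4.899 - 2.576
z_β = 0.119

Power = Φ(z_β) = Φ(0.119) ≈ 0.547

Effect size d = 0.55 is medium by Cohen's convention (0.2/0.5/0.8).

Threshold: power ≥ 0.80 is conventionally adequate.
Power ≈ 0.55 → the study is underpowered (power < 0.80).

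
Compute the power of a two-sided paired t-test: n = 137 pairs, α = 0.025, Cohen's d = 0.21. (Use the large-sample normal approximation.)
Power ≈ 0.59

Power calculation (paired t-test, normal approximation):
z_β = d · √n - z_{α/2}
z_β = 0.21 · √137 - 2.241
z_β = 0.21 · 11.705 - 2.241
z_β = 0.217

Power = Φ(z_β) = Φ(0.217) ≈ 0.586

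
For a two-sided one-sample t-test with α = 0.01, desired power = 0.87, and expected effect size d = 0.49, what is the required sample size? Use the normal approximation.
n = 58

Sample size formula (one-sample t-test, normal approximation):
n = ((z_{α/2} + z_β) / d)²

z_{α/2} = 2.576 (for α = 0.01, two-sided)
z_β = 1.126 (for power = 0.87)
d = 0.49

n = ((2.576 + 1.126) / 0.49)²
n = (7.555)²
n ≈ 57.08
Round up to the next whole number: n = 58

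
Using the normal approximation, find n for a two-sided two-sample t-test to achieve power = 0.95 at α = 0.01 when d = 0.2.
n = 891 per group

Sample size formula (two-sample t-test, normal approximation):
n = 2 · ((z_{α/2} + z_β) / d)²

z_{α/2} = 2.576 (for α = 0.01, two-sided)
z_β = 1.645 (for power = 0.95)
d = 0.2

n = 2 · ((2.576 + 1.645) / 0.2)²
n = 2 · (21.105)²
n ≈ 890.84
Round up to the next whole number: n = 891 per group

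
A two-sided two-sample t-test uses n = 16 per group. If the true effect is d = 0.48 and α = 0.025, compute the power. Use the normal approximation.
Power ≈ 0.19

Power calculation (two-sample t-test, normal approximation):
z_β = d · √(n/2) - z_{α/2}
z_β = 0.48 · √(16/2) - 2.241
z_β = 0.48 · 2.828 - 2.241
z_β = -0.884

Power = Φ(z_β) = Φ(-0.884) ≈ 0.188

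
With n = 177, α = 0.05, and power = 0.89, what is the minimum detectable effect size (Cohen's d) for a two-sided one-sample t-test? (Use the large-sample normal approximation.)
d ≈ 0.24

Minimum detectable effect (one-sample t-test, normal approximation):
d = (z_{α/2} + z_β) / √n
d = (1.960 + 1.227) / √177
d = 3.186 / 13.304
d ≈ 0.24

By Cohen's convention (0.2 small / 0.5 medium / 0.8 large): small effect.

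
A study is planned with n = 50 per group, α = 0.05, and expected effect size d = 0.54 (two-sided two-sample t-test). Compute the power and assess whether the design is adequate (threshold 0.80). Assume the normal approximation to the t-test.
Power ≈ 0.77; the study is underpowered (power < 0.80)

Power calculation (two-sample t-test, normal approximation):
z_β = d · √(n/2) - z_{α/2}
z_β = 0.54 · √(50/2) - 1.960
z_β = 0.54 · 5.000 - 1.960
z_β = 0.740

Power = Φ(z_β) = Φ(0.740) ≈ 0.770

Effect size d = 0.54 is medium by Cohen's convention (0.2/0.5/0.8).

Threshold: power ≥ 0.80 is conventionally adequate.
Power ≈ 0.77 → the study is underpowered (power < 0.80).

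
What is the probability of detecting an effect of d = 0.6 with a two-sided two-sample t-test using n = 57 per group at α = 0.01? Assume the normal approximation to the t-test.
Power ≈ 0.73

Power calculation (two-sample t-test, normal approximation):
z_β = d · √(n/2) - z_{α/2}
z_β = 0.6 · √(57/2) - 2.576
z_β = 0.6 · 5.339 - 2.576
z_β = 0.627

Power = Φ(z_β) = Φ(0.627) ≈ 0.735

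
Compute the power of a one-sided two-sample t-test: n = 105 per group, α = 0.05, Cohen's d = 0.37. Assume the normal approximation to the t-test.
Power ≈ 0.85

Power calculation (two-sample t-test, normal approximation):
z_β = d · √(n/2) - z_α
z_β = 0.37 · √(105/2) - 1.645
z_β = 0.37 · 7.246 - 1.645
z_β = 1.036

Power = Φ(z_β) = Φ(1.036) ≈ 0.850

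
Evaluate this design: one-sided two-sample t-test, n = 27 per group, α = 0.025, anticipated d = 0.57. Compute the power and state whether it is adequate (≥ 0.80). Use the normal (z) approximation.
Power ≈ 0.55; the study is underpowered (power < 0.80)

Power calculation (two-sample t-test, normal approximation):
z_β = d · √(n/2) - z_α
z_β = 0.57 · √(27/2) - 1.960
z_β = 0.57 · 3.674 - 1.960
z_β = 0.134

Power = Φ(z_β) = Φ(0.134) ≈ 0.553

Effect size d = 0.57 is medium by Cohen's convention (0.2/0.5/0.8).

Threshold: power ≥ 0.80 is conventionally adequate.
Power ≈ 0.55 → the study is underpowered (power < 0.80).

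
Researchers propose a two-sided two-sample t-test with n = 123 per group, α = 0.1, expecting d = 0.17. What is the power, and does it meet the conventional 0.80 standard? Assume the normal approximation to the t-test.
Power ≈ 0.38; the study is underpowered (power < 0.80)

Power calculation (two-sample t-test, normal approximation):
z_β = d · √(n/2) - z_{α/2}
z_β = 0.17 · √(123/2) - 1.645
z_β = 0.17 · 7.842 - 1.645
z_β = -0.312

Power = Φ(z_β) = Φ(-0.312) ≈ 0.378

Effect size d = 0.17 is very small by Cohen's convention (0.2/0.5/0.8).

Threshold: power ≥ 0.80 is conventionally adequate.
Power ≈ 0.38 → the study is underpowered (power < 0.80).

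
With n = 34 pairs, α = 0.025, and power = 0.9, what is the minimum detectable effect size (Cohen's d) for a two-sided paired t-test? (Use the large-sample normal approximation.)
d ≈ 0.60

Minimum detectable effect (paired t-test, normal approximation):
d = (z_{α/2} + z_β) / √n
d = (2.241 + 1.282) / √34
d = 3.523 / 5.831
d ≈ 0.60

By Cohen's convention (0.2 small / 0.5 medium / 0.8 large): medium effect.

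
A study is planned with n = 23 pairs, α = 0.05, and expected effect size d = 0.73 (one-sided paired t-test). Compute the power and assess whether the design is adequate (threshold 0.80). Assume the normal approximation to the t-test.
Power ≈ 0.97; the study is adequately powered (power ≥ 0.80)

Power calculation (paired t-test, normal approximation):
z_β = d · √n - z_α
z_β = 0.73 · √23 - 1.645
z_β = 0.73 · 4.796 - 1.645
z_β = 1.856

Power = Φ(z_β) = Φ(1.856) ≈ 0.968

Effect size d = 0.73 is medium by Cohen's convention (0.2/0.5/0.8).

Threshold: power ≥ 0.80 is conventionally adequate.
Power ≈ 0.97 → the study is adequately powered (power ≥ 0.80).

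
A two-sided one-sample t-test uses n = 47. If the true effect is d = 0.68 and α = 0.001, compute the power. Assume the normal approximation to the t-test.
Power ≈ 0.91

Power calculation (one-sample t-test, normal approximation):
z_β = d · √n - z_{α/2}
z_β = 0.68 · √47 - 3.291
z_β = 0.68 · 6.856 - 3.291
z_β = 1.371

Power = Φ(z_β) = Φ(1.371) ≈ 0.915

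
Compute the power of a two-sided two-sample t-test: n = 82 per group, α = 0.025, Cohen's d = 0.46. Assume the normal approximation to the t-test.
Power ≈ 0.76

Power calculation (two-sample t-test, normal approximation):
z_β = d · √(n/2) - z_{α/2}
z_β = 0.46 · √(82/2) - 2.241
z_β = 0.46 · 6.403 - 2.241
z_β = 0.704

Power = Φ(z_β) = Φ(0.704) ≈ 0.759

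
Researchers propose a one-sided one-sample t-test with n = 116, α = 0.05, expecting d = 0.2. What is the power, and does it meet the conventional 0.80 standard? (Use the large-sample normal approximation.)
Power ≈ 0.69; the study is underpowered (power < 0.80)

Power calculation (one-sample t-test, normal approximation):
z_β = d · √n - z_α
z_β = 0.2 · √116 - 1.645
z_β = 0.2 · 10.770 - 1.645
z_β = 0.509

Power = Φ(z_β) = Φ(0.509) ≈ 0.695

Effect size d = 0.2 is small by Cohen's convention (0.2/0.5/0.8).

Threshold: power ≥ 0.80 is conventionally adequate.
Power ≈ 0.69 → the study is underpowered (power < 0.80).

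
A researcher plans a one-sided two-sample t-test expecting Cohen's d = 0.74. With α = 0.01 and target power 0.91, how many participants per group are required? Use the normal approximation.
n = 50 per group

Sample size formula (two-sample t-test, normal approximation):
n = 2 · ((z_α + z_β) / d)²

z_α = 2.326 (for α = 0.01, one-sided)
z_β = 1.341 (for power = 0.91)
d = 0.74

n = 2 · ((2.326 + 1.341) / 0.74)²
n = 2 · (4.955)²
n ≈ 49.10
Round up to the next whole number: n = 50 per group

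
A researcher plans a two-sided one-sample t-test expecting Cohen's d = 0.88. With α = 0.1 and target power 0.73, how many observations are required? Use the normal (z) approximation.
n = 7

Sample size formula (one-sample t-test, normal approximation):
n = ((z_{α/2} + z_β) / d)²

z_{α/2} = 1.645 (for α = 0.1, two-sided)
z_β = 0.613 (for power = 0.73)
d = 0.88

n = ((1.645 + 0.613) / 0.88)²
n = (2.566)²
n ≈ 6.58
Round up to the next whole number: n = 7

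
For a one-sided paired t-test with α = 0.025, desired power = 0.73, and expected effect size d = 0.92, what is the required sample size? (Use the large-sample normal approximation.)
n = 8 pairs

Sample size formula (paired t-test, normal approximation):
n = ((z_α + z_β) / d)²

z_α = 1.960 (for α = 0.025, one-sided)
z_β = 0.613 (for power = 0.73)
d = 0.92

n = ((1.960 + 0.613) / 0.92)²
n = (2.797)²
n ≈ 7.82
Round up to the next whole number: n = 8 pairs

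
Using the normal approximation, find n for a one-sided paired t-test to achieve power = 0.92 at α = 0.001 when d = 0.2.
n = 506 pairs

Sample size formula (paired t-test, normal approximation):
n = ((z_α + z_β) / d)²

z_α = 3.090 (for α = 0.001, one-sided)
z_β = 1.405 (for power = 0.92)
d = 0.2

n = ((3.090 + 1.405) / 0.2)²
n = (22.475)²
n ≈ 505.13
Round up to the next whole number: n = 506 pairs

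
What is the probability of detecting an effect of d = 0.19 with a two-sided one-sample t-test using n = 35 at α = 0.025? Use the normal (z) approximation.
Power ≈ 0.13

Power calculation (one-sample t-test, normal approximation):
z_β = d · √n - z_{α/2}
z_β = 0.19 · √35 - 2.241
z_β = 0.19 · 5.916 - 2.241
z_β = -1.117

Power = Φ(z_β) = Φ(-1.117) ≈ 0.132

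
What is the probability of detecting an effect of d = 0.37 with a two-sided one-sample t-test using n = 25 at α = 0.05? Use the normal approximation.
Power ≈ 0.46

Power calculation (one-sample t-test, normal approximation):
z_β = d · √n - z_{α/2}
z_β = 0.37 · √25 - 1.960
z_β = 0.37 · 5.000 - 1.960
z_β = -0.110

Power = Φ(z_β) = Φ(-0.110) ≈ 0.456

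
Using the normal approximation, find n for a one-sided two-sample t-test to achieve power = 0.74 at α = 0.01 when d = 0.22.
n = 365 per group

Sample size formula (two-sample t-test, normal approximation):
n = 2 · ((z_α + z_β) / d)²

z_α = 2.326 (for α = 0.01, one-sided)
z_β = 0.643 (for power = 0.74)
d = 0.22

n = 2 · ((2.326 + 0.643) / 0.22)²
n = 2 · (13.495)²
n ≈ 364.23
Round up to the next whole number: n = 365 per group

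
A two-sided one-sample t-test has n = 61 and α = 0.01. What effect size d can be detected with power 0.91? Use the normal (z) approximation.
d ≈ 0.50

Minimum detectable effect (one-sample t-test, normal approximation):
d = (z_{α/2} + z_β) / √n
d = (2.576 + 1.341) / √61
d = 3.917 / 7.810
d ≈ 0.50

By Cohen's convention (0.2 small / 0.5 medium / 0.8 large): medium effect.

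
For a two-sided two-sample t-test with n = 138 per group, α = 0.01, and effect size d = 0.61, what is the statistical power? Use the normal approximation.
Power ≈ 0.99

Power calculation (two-sample t-test, normal approximation):
z_β = d · √(n/2) - z_{α/2}
z_β = 0.61 · √(138/2) - 2.576
z_β = 0.61 · 8.307 - 2.576
z_β = 2.491

Power = Φ(z_β) = Φ(2.491) ≈ 0.994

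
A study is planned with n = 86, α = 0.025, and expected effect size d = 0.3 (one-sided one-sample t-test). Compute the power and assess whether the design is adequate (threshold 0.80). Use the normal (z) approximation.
Power ≈ 0.79; the study is underpowered (power < 0.80)

Power calculation (one-sample t-test, normal approximation):
z_β = d · √n - z_α
z_β = 0.3 · √86 - 1.960
z_β = 0.3 · 9.274 - 1.960
z_β = 0.822

Power = Φ(z_β) = Φ(0.822) ≈ 0.794

Effect size d = 0.3 is small by Cohen's convention (0.2/0.5/0.8).

Threshold: power ≥ 0.80 is conventionally adequate.
Power ≈ 0.79 → the study is underpowered (power < 0.80).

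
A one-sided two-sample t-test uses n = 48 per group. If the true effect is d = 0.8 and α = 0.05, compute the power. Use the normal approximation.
Power ≈ 0.99

Power calculation (two-sample t-test, normal approximation):
z_β = d · √(n/2) - z_α
z_β = 0.8 · √(48/2) - 1.645
z_β = 0.8 · 4.899 - 1.645
z_β = 2.274

Power = Φ(z_β) = Φ(2.274) ≈ 0.989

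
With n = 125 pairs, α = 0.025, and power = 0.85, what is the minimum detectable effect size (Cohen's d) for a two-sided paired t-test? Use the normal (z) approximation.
d ≈ 0.29

Minimum detectable effect (paired t-test, normal approximation):
d = (z_{α/2} + z_β) / √n
d = (2.241 + 1.036) / √125
d = 3.278 / 11.180
d ≈ 0.29

By Cohen's convention (0.2 small / 0.5 medium / 0.8 large): small effect.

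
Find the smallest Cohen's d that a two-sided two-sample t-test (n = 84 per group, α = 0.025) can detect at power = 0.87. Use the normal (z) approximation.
d ≈ 0.52

Minimum detectable effect (two-sample t-test, normal approximation):
d = (z_{α/2} + z_β) / √(n/2)
d = (2.241 + 1.126) / √(84/2)
d = 3.368 / 6.481
d ≈ 0.52

By Cohen's convention (0.2 small / 0.5 medium / 0.8 large): medium effect.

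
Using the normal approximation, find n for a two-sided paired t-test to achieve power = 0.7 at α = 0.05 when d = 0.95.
n = 7 pairs

Sample size formula (paired t-test, normal approximation):
n = ((z_{α/2} + z_β) / d)²

z_{α/2} = 1.960 (for α = 0.05, two-sided)
z_β = 0.524 (for power = 0.7)
d = 0.95

n = ((1.960 + 0.524) / 0.95)²
n = (2.615)²
n ≈ 6.84
Round up to the next whole number: n = 7 pairs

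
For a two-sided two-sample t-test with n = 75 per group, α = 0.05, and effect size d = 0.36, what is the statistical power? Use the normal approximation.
Power ≈ 0.60

Power calculation (two-sample t-test, normal approximation):
z_β = d · √(n/2) - z_{α/2}
z_β = 0.36 · √(75/2) - 1.960
z_β = 0.36 · 6.124 - 1.960
z_β = 0.245

Power = Φ(z_β) = Φ(0.245) ≈ 0.597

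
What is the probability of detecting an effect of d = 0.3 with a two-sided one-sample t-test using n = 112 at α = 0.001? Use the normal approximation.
Power ≈ 0.45

Power calculation (one-sample t-test, normal approximation):
z_β = d · √n - z_{α/2}
z_β = 0.3 · √112 - 3.291
z_β = 0.3 · 10.583 - 3.291
z_β = -0.116

Power = Φ(z_β) = Φ(-0.116) ≈ 0.454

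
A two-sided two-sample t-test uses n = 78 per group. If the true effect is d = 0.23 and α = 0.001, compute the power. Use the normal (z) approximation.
Power ≈ 0.03

Power calculation (two-sample t-test, normal approximation):
z_β = d · √(n/2) - z_{α/2}
z_β = 0.23 · √(78/2) - 3.291
z_β = 0.23 · 6.245 - 3.291
z_β = -1.854

Power = Φ(z_β) = Φ(-1.854) ≈ 0.032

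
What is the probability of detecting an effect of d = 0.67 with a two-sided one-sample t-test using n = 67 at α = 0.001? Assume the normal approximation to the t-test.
Power ≈ 0.99

Power calculation (one-sample t-test, normal approximation):
z_β = d · √n - z_{α/2}
z_β = 0.67 · √67 - 3.291
z_β = 0.67 · 8.185 - 3.291
z_β = 2.194

Power = Φ(z_β) = Φ(2.194) ≈ 0.986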